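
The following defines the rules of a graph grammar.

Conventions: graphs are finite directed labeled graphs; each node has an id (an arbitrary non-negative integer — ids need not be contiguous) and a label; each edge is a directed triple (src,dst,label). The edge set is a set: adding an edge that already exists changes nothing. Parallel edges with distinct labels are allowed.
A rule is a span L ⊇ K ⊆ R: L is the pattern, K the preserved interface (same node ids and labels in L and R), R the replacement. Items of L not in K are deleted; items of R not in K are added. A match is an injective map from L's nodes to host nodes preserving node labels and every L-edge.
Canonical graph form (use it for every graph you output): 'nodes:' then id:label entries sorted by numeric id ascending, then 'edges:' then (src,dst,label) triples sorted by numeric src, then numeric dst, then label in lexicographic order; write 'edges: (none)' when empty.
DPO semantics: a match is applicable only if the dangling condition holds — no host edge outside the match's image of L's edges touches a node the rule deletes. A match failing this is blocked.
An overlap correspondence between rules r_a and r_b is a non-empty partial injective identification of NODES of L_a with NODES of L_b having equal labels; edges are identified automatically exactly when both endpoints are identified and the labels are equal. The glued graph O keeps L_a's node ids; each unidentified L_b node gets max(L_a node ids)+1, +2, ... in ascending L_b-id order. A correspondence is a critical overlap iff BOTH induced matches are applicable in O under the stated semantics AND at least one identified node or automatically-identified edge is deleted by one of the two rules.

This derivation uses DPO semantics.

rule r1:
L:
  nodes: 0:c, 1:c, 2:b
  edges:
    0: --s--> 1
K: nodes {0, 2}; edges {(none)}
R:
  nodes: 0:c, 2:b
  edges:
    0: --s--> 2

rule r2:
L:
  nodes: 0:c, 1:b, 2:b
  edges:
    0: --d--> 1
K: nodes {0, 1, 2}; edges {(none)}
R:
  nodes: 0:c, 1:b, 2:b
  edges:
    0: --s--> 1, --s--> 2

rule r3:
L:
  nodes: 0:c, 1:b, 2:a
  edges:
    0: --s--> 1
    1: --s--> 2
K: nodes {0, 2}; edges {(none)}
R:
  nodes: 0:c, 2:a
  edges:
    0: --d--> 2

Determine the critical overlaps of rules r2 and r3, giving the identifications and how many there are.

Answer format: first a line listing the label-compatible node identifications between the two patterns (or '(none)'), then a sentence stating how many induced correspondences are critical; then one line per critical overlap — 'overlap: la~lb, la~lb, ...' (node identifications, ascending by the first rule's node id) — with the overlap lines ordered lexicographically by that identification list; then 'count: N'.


label-compatible node identifications between L(r2) and L(r3): 0~0, 1~1, 2~1
2 of the induced correspondences are critical overlaps of r2 and r3.
overlap: 0~0, 2~1
overlap: 2~1
count: 2


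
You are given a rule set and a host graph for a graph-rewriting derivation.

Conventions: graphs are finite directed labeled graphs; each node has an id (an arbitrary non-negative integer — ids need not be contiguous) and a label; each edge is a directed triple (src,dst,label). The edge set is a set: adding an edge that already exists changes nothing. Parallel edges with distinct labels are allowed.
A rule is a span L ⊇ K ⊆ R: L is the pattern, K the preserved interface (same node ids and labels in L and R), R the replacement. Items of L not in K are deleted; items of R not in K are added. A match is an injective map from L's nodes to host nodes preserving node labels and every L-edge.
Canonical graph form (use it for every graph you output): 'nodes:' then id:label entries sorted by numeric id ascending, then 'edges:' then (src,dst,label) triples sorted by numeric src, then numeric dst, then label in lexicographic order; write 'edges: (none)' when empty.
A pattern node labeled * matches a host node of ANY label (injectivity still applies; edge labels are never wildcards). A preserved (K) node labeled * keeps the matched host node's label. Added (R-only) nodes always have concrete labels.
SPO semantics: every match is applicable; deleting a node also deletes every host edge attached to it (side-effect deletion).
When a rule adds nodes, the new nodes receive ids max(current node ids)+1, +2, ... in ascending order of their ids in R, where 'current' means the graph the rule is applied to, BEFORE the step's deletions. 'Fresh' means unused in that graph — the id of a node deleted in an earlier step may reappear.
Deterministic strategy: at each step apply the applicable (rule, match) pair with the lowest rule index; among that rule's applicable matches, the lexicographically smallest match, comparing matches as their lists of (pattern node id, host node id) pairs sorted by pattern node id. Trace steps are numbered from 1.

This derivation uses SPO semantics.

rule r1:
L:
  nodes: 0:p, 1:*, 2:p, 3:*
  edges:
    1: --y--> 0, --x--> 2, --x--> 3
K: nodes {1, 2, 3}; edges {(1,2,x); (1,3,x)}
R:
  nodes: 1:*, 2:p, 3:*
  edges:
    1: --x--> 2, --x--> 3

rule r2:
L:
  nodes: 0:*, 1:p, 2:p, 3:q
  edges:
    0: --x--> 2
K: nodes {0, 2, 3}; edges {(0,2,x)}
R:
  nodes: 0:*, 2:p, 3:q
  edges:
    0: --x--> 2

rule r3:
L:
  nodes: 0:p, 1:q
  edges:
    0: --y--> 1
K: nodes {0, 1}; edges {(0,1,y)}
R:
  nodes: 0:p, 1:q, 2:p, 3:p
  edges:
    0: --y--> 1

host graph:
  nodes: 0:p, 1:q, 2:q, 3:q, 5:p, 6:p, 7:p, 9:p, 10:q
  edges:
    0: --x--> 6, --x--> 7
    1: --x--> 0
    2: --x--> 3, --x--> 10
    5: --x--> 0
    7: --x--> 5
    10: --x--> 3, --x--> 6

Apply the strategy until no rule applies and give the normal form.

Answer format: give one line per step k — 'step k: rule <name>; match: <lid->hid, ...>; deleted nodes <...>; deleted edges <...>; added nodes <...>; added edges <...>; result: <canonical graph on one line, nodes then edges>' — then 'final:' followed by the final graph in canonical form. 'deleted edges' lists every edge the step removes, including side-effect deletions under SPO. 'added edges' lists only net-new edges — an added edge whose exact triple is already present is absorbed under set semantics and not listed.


step 1: rule r2; match: 0->0, 1->5, 2->6, 3->1; deleted nodes 5; deleted edges (5,0,x); (7,5,x); added nodes (none); added edges (none); result: nodes: 0:p, 1:q, 2:q, 3:q, 6:p, 7:p, 9:p, 10:q edges: (0,6,x); (0,7,x); (1,0,x); (2,3,x); (2,10,x); (10,3,x); (10,6,x)
step 2: rule r2; match: 0->0, 1->6, 2->7, 3->1; deleted nodes 6; deleted edges (0,6,x); (10,6,x); added nodes (none); added edges (none); result: nodes: 0:p, 1:q, 2:q, 3:q, 7:p, 9:p, 10:q edges: (0,7,x); (1,0,x); (2,3,x); (2,10,x); (10,3,x)
step 3: rule r2; match: 0->0, 1->9, 2->7, 3->1; deleted nodes 9; deleted edges (none); added nodes (none); added edges (none); result: nodes: 0:p, 1:q, 2:q, 3:q, 7:p, 10:q edges: (0,7,x); (1,0,x); (2,3,x); (2,10,x); (10,3,x)
step 4: rule r2; match: 0->1, 1->7, 2->0, 3->2; deleted nodes 7; deleted edges (0,7,x); added nodes (none); added edges (none); result: nodes: 0:p, 1:q, 2:q, 3:q, 10:q edges: (1,0,x); (2,3,x); (2,10,x); (10,3,x)
final:
nodes: 0:p, 1:q, 2:q, 3:q, 10:q
edges: (1,0,x); (2,3,x); (2,10,x); (10,3,x)


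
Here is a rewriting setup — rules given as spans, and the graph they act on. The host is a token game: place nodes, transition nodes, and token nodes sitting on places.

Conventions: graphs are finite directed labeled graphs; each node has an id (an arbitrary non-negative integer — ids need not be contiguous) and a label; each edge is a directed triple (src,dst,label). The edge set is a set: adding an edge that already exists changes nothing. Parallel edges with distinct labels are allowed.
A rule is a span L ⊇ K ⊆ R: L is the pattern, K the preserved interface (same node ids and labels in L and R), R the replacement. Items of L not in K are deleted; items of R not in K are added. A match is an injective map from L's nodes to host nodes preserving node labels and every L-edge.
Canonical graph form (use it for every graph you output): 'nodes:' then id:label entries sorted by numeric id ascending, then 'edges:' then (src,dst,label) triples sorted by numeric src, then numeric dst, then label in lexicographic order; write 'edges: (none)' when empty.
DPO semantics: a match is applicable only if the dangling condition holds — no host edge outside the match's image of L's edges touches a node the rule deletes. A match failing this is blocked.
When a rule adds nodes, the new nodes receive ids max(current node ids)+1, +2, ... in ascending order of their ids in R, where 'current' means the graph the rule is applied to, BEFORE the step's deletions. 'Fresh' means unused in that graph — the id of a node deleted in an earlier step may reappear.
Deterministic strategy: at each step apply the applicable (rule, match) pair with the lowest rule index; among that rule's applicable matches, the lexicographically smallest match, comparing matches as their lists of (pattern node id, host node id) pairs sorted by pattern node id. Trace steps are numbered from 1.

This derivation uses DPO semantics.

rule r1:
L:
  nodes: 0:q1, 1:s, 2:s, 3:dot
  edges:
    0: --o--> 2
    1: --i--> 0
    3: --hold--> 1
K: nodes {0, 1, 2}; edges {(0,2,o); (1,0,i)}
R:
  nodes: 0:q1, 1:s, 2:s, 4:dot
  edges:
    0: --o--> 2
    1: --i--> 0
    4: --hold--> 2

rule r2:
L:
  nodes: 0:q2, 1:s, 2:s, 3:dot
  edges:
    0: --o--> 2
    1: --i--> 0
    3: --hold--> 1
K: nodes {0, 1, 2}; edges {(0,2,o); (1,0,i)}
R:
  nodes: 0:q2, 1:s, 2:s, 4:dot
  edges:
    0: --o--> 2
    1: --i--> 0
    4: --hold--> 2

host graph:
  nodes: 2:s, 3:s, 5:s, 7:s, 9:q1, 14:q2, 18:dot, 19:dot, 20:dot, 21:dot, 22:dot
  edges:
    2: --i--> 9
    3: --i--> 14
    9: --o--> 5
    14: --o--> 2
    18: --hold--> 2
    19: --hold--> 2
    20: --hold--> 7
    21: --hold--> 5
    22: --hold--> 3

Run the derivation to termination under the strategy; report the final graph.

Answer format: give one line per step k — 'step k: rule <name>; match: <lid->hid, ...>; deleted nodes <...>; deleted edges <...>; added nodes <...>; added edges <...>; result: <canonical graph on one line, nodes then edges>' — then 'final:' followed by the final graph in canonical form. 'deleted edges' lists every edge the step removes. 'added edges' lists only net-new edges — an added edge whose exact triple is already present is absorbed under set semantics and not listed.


step 1: rule r1; match: 0->9, 1->2, 2->5, 3->18; deleted nodes 18; deleted edges (18,2,hold); added nodes 23; added edges (23,5,hold); result: nodes: 2:s, 3:s, 5:s, 7:s, 9:q1, 14:q2, 19:dot, 20:dot, 21:dot, 22:dot, 23:dot edges: (2,9,i); (3,14,i); (9,5,o); (14,2,o); (19,2,hold); (20,7,hold); (21,5,hold); (22,3,hold); (23,5,hold)
step 2: rule r1; match: 0->9, 1->2, 2->5, 3->19; deleted nodes 19; deleted edges (19,2,hold); added nodes 24; added edges (24,5,hold); result: nodes: 2:s, 3:s, 5:s, 7:s, 9:q1, 14:q2, 20:dot, 21:dot, 22:dot, 23:dot, 24:dot edges: (2,9,i); (3,14,i); (9,5,o); (14,2,o); (20,7,hold); (21,5,hold); (22,3,hold); (23,5,hold); (24,5,hold)
step 3: rule r2; match: 0->14, 1->3, 2->2, 3->22; deleted nodes 22; deleted edges (22,3,hold); added nodes 25; added edges (25,2,hold); result: nodes: 2:s, 3:s, 5:s, 7:s, 9:q1, 14:q2, 20:dot, 21:dot, 23:dot, 24:dot, 25:dot edges: (2,9,i); (3,14,i); (9,5,o); (14,2,o); (20,7,hold); (21,5,hold); (23,5,hold); (24,5,hold); (25,2,hold)
step 4: rule r1; match: 0->9, 1->2, 2->5, 3->25; deleted nodes 25; deleted edges (25,2,hold); added nodes 26; added edges (26,5,hold); result: nodes: 2:s, 3:s, 5:s, 7:s, 9:q1, 14:q2, 20:dot, 21:dot, 23:dot, 24:dot, 26:dot edges: (2,9,i); (3,14,i); (9,5,o); (14,2,o); (20,7,hold); (21,5,hold); (23,5,hold); (24,5,hold); (26,5,hold)
final:
nodes: 2:s, 3:s, 5:s, 7:s, 9:q1, 14:q2, 20:dot, 21:dot, 23:dot, 24:dot, 26:dot
edges: (2,9,i); (3,14,i); (9,5,o); (14,2,o); (20,7,hold); (21,5,hold); (23,5,hold); (24,5,hold); (26,5,hold)


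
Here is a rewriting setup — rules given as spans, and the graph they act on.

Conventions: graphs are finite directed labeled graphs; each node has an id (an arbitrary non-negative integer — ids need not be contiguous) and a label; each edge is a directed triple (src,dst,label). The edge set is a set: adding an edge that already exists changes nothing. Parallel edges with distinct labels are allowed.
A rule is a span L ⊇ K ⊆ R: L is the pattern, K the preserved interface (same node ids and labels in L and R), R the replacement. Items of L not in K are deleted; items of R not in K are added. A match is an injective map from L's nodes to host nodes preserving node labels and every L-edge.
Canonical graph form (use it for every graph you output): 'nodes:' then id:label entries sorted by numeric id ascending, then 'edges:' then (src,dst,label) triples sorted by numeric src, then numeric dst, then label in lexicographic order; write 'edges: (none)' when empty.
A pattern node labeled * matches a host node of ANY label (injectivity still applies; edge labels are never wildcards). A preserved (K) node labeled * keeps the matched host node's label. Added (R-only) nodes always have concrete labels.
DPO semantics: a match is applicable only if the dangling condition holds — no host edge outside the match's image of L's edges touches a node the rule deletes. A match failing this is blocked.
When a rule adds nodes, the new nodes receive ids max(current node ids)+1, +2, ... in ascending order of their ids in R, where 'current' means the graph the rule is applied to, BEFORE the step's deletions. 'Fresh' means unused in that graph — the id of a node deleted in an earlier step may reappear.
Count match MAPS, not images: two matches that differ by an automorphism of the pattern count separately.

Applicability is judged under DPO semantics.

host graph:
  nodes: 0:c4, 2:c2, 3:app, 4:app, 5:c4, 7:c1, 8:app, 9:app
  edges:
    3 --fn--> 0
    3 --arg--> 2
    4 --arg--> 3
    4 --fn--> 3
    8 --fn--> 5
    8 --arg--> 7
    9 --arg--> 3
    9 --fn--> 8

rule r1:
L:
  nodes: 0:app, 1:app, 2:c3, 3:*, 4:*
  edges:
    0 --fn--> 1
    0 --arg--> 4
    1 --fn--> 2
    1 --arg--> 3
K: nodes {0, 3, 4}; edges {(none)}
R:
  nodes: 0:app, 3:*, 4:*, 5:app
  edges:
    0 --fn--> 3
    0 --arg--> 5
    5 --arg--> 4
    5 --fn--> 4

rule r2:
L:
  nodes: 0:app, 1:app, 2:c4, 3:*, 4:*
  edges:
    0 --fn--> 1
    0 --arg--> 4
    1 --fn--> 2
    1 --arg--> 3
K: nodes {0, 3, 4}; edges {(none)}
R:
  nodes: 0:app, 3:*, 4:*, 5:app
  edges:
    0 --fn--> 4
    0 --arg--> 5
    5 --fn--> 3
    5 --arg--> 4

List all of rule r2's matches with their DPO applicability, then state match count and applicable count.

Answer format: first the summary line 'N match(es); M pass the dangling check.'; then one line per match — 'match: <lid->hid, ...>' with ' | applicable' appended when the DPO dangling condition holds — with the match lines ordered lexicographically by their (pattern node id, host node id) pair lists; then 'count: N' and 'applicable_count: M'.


1 match(es); 1 pass the dangling check.
match: 0->9, 1->8, 2->5, 3->7, 4->3 | applicable
count: 1
applicable_count: 1


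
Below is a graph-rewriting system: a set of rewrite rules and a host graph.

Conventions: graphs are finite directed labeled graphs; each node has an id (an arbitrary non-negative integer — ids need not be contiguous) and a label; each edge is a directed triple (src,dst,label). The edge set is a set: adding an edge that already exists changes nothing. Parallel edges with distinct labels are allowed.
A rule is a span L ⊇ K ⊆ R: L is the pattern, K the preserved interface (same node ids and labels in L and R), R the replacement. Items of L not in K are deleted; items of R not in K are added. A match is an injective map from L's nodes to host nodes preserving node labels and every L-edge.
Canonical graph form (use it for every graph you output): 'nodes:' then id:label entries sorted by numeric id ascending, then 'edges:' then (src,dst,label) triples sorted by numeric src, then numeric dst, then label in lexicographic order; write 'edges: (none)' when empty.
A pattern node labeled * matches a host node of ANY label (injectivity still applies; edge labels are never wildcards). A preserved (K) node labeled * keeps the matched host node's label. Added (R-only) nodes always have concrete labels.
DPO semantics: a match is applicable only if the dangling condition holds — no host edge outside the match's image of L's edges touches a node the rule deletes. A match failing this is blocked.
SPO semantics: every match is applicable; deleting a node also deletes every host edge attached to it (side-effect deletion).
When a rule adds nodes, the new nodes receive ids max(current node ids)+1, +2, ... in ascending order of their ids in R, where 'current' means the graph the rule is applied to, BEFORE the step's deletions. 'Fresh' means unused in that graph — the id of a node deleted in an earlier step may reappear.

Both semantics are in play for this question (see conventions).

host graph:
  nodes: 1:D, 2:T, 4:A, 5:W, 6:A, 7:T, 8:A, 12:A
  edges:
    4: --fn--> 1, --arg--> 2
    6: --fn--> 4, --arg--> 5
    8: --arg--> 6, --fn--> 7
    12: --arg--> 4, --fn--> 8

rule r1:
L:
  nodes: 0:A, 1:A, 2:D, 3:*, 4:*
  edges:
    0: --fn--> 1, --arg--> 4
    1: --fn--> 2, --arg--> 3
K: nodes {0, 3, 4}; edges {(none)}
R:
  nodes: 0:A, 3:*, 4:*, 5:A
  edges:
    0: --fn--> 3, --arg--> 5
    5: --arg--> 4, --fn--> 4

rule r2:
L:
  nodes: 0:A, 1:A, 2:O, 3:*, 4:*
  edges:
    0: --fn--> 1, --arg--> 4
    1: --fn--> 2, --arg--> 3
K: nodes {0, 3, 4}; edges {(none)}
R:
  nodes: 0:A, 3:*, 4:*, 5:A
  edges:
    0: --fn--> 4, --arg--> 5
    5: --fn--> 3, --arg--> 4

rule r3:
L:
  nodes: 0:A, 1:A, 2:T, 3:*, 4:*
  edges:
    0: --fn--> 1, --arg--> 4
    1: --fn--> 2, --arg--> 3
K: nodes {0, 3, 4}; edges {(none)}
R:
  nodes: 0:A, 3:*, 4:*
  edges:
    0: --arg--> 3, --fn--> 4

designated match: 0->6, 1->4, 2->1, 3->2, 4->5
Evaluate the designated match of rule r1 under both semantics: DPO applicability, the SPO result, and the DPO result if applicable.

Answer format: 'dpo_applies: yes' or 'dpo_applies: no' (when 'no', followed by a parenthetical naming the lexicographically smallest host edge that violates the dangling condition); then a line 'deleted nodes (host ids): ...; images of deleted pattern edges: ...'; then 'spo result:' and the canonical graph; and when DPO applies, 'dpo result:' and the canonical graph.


dpo_applies: no
(the rule deletes node 4, which keeps host edge (12,4,arg) outside the match image — the dangling condition fails, DPO blocks; SPO proceeds and side-deletes such edges)
deleted nodes (host ids): 1, 4; images of deleted pattern edges: (4,1,fn); (4,2,arg); (6,4,fn); (6,5,arg)
spo result:
nodes: 2:T, 5:W, 6:A, 7:T, 8:A, 12:A, 13:A
edges: (6,2,fn); (6,13,arg); (8,6,arg); (8,7,fn); (12,8,fn); (13,5,arg); (13,5,fn)


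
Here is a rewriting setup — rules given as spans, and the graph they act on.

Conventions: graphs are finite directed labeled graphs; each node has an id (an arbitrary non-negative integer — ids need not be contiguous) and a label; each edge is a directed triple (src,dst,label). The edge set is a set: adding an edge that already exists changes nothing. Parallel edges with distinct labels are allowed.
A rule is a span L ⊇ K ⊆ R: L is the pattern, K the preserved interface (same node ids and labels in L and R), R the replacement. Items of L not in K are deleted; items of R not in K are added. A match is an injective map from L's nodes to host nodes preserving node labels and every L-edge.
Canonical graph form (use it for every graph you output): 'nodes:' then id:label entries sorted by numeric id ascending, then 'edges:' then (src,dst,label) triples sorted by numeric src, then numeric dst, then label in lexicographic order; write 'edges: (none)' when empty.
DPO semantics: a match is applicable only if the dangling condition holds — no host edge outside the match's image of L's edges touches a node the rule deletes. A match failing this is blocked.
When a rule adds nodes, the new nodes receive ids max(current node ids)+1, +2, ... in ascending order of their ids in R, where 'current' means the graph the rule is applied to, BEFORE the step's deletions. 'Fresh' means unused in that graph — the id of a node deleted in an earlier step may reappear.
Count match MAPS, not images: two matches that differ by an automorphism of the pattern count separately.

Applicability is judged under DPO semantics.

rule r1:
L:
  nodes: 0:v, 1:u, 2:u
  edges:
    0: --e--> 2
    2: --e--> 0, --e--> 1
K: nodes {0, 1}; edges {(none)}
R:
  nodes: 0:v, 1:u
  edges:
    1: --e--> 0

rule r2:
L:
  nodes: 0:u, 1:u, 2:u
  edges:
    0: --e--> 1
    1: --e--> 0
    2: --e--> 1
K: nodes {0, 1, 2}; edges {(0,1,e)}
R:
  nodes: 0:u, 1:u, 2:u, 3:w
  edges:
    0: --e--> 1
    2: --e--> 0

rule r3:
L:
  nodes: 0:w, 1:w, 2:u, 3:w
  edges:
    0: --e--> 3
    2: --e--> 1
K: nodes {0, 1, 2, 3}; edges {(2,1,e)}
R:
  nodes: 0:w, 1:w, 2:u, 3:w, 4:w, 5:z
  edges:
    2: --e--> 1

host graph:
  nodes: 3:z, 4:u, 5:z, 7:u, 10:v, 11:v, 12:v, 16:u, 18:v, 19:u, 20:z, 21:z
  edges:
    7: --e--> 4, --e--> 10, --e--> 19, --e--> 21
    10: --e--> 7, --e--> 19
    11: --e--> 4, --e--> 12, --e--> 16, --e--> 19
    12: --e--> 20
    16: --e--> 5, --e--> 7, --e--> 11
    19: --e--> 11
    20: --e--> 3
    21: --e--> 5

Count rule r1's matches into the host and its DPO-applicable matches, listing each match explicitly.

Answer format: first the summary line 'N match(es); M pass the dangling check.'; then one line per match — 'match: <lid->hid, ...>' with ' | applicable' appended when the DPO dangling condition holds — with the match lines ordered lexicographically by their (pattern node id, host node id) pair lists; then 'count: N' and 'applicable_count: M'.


3 match(es); 0 pass the dangling check.
match: 0->10, 1->4, 2->7
match: 0->10, 1->19, 2->7
match: 0->11, 1->7, 2->16
count: 3
applicable_count: 0


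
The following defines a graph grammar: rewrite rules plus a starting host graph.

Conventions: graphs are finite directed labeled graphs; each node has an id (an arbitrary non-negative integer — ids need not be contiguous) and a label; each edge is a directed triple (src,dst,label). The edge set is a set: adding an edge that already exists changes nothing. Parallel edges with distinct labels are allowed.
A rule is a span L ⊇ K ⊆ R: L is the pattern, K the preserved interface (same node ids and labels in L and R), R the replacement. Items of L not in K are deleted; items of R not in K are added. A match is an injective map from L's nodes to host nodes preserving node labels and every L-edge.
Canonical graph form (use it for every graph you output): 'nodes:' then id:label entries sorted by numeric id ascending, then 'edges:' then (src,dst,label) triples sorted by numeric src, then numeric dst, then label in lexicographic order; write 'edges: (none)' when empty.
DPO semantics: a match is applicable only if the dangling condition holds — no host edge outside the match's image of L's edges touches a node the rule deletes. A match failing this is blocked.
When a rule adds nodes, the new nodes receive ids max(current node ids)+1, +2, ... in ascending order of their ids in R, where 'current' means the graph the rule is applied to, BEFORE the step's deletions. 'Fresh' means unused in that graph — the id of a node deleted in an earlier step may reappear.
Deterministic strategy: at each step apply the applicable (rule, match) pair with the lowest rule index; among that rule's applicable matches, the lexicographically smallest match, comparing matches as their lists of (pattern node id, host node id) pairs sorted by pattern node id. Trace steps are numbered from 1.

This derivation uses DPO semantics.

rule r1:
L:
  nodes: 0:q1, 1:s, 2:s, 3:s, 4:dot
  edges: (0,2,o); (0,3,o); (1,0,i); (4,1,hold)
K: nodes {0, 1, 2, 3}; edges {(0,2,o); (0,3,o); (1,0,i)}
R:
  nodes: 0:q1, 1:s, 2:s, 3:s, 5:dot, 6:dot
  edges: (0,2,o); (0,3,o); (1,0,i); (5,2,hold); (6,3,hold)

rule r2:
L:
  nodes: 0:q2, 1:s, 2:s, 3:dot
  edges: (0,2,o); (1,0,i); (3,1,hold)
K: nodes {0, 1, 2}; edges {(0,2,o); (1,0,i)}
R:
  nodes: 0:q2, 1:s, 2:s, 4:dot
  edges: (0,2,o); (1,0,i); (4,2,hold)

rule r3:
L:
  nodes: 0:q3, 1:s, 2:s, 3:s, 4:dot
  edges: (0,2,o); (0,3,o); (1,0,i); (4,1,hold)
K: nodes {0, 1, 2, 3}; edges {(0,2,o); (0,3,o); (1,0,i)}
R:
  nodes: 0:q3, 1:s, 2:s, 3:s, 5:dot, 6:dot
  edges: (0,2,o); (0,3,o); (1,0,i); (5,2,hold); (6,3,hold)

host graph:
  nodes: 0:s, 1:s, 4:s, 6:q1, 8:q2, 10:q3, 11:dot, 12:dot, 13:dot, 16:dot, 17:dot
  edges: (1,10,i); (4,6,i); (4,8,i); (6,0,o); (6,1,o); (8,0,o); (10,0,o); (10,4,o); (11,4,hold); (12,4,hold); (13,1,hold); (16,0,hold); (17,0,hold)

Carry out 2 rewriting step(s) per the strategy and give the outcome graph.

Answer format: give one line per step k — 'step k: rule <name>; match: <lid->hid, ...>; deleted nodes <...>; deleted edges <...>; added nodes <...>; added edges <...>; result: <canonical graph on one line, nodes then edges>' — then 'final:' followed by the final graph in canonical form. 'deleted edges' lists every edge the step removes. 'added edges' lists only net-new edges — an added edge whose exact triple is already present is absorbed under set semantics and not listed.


step 1: rule r1; match: 0->6, 1->4, 2->0, 3->1, 4->11; deleted nodes 11; deleted edges (11,4,hold); added nodes 18, 19; added edges (18,0,hold); (19,1,hold); result: nodes: 0:s, 1:s, 4:s, 6:q1, 8:q2, 10:q3, 12:dot, 13:dot, 16:dot, 17:dot, 18:dot, 19:dot edges: (1,10,i); (4,6,i); (4,8,i); (6,0,o); (6,1,o); (8,0,o); (10,0,o); (10,4,o); (12,4,hold); (13,1,hold); (16,0,hold); (17,0,hold); (18,0,hold); (19,1,hold)
step 2: rule r1; match: 0->6, 1->4, 2->0, 3->1, 4->12; deleted nodes 12; deleted edges (12,4,hold); added nodes 20, 21; added edges (20,0,hold); (21,1,hold); result: nodes: 0:s, 1:s, 4:s, 6:q1, 8:q2, 10:q3, 13:dot, 16:dot, 17:dot, 18:dot, 19:dot, 20:dot, 21:dot edges: (1,10,i); (4,6,i); (4,8,i); (6,0,o); (6,1,o); (8,0,o); (10,0,o); (10,4,o); (13,1,hold); (16,0,hold); (17,0,hold); (18,0,hold); (19,1,hold); (20,0,hold); (21,1,hold)
final:
nodes: 0:s, 1:s, 4:s, 6:q1, 8:q2, 10:q3, 13:dot, 16:dot, 17:dot, 18:dot, 19:dot, 20:dot, 21:dot
edges: (1,10,i); (4,6,i); (4,8,i); (6,0,o); (6,1,o); (8,0,o); (10,0,o); (10,4,o); (13,1,hold); (16,0,hold); (17,0,hold); (18,0,hold); (19,1,hold); (20,0,hold); (21,1,hold)


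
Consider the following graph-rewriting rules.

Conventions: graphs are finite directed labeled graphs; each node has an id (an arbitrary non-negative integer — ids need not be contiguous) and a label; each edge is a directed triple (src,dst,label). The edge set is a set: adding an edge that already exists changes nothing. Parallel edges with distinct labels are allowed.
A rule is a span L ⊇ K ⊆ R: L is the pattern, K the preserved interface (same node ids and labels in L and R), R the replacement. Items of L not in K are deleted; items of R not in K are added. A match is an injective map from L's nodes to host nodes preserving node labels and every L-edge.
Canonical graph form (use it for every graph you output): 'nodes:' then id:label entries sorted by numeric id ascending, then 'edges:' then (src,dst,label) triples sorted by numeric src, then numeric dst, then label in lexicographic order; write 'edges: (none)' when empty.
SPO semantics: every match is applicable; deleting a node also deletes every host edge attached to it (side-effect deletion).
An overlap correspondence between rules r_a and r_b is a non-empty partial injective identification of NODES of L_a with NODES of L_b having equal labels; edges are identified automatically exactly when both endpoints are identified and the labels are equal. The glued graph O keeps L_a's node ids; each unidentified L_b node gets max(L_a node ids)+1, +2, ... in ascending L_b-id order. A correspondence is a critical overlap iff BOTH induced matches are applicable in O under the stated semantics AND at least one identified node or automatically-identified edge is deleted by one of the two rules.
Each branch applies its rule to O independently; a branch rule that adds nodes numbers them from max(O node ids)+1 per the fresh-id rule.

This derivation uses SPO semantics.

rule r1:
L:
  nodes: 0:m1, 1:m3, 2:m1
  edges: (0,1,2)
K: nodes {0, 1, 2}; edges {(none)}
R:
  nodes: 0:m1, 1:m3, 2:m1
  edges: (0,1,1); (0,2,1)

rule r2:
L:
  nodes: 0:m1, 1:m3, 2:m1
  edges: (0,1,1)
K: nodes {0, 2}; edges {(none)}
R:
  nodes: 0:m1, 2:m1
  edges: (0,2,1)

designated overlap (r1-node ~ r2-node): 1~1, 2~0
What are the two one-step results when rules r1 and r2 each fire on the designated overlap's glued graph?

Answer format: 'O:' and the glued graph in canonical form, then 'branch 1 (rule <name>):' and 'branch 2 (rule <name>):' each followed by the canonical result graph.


O:
nodes: 0:m1, 1:m3, 2:m1, 3:m1
edges: (0,1,2); (2,1,1)
branch 1 (rule r1):
nodes: 0:m1, 1:m3, 2:m1, 3:m1
edges: (0,1,1); (0,2,1); (2,1,1)
branch 2 (rule r2):
nodes: 0:m1, 2:m1, 3:m1
edges: (2,3,1)


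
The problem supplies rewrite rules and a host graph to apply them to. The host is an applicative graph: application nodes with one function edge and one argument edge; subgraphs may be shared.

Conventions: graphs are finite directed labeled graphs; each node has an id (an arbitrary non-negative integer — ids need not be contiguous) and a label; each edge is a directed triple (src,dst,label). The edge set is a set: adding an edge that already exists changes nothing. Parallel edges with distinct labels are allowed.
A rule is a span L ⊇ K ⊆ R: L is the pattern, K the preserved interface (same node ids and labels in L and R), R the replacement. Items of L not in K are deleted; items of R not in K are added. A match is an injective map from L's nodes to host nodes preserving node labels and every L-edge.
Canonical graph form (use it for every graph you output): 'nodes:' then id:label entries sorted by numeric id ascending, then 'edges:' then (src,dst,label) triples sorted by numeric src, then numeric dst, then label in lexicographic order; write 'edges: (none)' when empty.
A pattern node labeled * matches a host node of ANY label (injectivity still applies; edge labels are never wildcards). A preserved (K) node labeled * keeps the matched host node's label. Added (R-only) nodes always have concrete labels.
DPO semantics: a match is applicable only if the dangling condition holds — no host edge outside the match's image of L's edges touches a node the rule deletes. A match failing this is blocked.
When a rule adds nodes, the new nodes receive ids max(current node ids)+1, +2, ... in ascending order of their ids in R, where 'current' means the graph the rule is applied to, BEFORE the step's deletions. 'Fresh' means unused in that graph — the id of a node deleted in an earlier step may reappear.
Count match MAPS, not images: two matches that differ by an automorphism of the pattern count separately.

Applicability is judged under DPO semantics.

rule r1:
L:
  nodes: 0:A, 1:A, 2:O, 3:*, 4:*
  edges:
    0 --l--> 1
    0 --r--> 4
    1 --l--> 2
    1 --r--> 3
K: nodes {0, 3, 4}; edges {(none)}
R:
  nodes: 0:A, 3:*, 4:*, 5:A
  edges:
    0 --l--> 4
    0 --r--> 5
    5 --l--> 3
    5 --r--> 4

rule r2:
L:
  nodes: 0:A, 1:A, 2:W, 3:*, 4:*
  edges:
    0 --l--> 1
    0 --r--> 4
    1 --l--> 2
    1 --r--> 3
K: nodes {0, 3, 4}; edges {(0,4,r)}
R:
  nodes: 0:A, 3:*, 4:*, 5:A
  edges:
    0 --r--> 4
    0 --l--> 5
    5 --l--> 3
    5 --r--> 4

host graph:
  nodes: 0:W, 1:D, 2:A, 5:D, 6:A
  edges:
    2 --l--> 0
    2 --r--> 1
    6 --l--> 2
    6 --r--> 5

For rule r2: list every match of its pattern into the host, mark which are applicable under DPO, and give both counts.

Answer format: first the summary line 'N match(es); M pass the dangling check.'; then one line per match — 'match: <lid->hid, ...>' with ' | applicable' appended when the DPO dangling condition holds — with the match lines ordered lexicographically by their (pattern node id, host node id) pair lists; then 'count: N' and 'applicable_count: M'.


1 match(es); 1 pass the dangling check.
match: 0->6, 1->2, 2->0, 3->1, 4->5 | applicable
count: 1
applicable_count: 1


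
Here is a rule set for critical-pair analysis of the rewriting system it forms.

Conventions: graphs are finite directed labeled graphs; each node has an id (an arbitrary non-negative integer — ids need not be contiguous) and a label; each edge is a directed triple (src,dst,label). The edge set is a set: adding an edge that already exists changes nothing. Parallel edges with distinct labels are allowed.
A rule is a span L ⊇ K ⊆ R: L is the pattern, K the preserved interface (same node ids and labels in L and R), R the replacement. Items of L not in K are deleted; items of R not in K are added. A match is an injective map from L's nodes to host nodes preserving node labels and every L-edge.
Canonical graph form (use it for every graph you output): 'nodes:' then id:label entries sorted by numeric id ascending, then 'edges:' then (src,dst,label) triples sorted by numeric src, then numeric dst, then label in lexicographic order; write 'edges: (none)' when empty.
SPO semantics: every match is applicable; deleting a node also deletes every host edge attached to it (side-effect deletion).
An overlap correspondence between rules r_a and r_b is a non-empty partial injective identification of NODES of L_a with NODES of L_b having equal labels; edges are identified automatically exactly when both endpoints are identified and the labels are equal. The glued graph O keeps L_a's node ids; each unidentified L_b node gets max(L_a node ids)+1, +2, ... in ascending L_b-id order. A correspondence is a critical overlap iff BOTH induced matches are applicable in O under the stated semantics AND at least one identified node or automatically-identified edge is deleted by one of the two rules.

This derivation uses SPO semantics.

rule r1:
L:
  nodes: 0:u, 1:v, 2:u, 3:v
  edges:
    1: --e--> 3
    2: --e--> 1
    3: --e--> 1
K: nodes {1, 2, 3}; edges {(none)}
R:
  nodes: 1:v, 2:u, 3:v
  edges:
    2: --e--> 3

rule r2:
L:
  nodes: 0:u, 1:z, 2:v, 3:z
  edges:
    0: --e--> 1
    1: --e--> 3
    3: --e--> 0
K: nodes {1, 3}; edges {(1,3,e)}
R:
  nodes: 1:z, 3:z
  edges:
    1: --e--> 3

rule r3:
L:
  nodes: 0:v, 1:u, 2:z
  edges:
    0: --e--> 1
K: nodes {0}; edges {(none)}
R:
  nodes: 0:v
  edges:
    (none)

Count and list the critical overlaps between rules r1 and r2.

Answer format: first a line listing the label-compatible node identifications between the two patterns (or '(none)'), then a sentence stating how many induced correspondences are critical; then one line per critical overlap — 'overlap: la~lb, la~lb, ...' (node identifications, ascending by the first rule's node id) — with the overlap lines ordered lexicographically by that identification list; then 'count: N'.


label-compatible node identifications between L(r1) and L(r2): 0~0, 1~2, 2~0, 3~2
8 of the induced correspondences are critical overlaps of r1 and r2.
overlap: 0~0
overlap: 0~0, 1~2
overlap: 0~0, 3~2
overlap: 1~2
overlap: 1~2, 2~0
overlap: 2~0
overlap: 2~0, 3~2
overlap: 3~2
count: 8


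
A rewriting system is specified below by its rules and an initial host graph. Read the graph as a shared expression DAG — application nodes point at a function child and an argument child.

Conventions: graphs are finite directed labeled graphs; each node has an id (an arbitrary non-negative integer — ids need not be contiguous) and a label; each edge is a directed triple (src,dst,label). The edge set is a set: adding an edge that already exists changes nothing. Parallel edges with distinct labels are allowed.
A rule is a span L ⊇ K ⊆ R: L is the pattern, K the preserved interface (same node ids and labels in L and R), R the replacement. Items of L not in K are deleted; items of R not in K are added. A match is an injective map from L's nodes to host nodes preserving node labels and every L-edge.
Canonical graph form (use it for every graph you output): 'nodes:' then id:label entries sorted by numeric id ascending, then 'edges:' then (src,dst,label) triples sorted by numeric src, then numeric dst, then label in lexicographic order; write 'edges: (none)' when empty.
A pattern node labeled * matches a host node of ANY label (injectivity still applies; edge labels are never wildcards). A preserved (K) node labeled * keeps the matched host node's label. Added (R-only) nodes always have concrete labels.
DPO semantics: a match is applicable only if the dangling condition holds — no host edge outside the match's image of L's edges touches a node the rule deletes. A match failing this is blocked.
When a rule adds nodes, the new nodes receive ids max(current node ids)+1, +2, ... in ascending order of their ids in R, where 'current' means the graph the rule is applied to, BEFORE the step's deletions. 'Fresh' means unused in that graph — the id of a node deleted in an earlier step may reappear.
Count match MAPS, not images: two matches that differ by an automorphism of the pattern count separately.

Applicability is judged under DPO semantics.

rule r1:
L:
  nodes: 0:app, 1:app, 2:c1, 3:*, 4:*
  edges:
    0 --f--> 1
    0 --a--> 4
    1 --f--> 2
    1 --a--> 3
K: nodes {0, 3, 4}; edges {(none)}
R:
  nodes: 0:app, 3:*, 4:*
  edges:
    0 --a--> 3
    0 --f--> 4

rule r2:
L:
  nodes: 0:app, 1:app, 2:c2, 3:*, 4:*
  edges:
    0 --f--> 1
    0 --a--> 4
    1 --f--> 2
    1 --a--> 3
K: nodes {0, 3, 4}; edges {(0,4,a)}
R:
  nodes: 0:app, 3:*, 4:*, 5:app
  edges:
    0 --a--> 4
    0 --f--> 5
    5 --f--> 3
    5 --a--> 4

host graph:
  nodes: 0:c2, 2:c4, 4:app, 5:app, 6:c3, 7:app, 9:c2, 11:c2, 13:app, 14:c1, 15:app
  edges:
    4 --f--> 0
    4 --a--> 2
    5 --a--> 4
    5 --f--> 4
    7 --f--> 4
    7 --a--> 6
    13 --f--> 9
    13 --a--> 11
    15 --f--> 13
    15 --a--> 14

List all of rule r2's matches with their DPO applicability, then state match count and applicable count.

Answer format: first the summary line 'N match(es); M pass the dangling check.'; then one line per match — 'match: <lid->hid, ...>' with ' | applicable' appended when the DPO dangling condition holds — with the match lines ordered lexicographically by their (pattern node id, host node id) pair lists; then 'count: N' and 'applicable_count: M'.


2 match(es); 1 pass the dangling check.
match: 0->7, 1->4, 2->0, 3->2, 4->6
match: 0->15, 1->13, 2->9, 3->11, 4->14 | applicable
count: 2
applicable_count: 1


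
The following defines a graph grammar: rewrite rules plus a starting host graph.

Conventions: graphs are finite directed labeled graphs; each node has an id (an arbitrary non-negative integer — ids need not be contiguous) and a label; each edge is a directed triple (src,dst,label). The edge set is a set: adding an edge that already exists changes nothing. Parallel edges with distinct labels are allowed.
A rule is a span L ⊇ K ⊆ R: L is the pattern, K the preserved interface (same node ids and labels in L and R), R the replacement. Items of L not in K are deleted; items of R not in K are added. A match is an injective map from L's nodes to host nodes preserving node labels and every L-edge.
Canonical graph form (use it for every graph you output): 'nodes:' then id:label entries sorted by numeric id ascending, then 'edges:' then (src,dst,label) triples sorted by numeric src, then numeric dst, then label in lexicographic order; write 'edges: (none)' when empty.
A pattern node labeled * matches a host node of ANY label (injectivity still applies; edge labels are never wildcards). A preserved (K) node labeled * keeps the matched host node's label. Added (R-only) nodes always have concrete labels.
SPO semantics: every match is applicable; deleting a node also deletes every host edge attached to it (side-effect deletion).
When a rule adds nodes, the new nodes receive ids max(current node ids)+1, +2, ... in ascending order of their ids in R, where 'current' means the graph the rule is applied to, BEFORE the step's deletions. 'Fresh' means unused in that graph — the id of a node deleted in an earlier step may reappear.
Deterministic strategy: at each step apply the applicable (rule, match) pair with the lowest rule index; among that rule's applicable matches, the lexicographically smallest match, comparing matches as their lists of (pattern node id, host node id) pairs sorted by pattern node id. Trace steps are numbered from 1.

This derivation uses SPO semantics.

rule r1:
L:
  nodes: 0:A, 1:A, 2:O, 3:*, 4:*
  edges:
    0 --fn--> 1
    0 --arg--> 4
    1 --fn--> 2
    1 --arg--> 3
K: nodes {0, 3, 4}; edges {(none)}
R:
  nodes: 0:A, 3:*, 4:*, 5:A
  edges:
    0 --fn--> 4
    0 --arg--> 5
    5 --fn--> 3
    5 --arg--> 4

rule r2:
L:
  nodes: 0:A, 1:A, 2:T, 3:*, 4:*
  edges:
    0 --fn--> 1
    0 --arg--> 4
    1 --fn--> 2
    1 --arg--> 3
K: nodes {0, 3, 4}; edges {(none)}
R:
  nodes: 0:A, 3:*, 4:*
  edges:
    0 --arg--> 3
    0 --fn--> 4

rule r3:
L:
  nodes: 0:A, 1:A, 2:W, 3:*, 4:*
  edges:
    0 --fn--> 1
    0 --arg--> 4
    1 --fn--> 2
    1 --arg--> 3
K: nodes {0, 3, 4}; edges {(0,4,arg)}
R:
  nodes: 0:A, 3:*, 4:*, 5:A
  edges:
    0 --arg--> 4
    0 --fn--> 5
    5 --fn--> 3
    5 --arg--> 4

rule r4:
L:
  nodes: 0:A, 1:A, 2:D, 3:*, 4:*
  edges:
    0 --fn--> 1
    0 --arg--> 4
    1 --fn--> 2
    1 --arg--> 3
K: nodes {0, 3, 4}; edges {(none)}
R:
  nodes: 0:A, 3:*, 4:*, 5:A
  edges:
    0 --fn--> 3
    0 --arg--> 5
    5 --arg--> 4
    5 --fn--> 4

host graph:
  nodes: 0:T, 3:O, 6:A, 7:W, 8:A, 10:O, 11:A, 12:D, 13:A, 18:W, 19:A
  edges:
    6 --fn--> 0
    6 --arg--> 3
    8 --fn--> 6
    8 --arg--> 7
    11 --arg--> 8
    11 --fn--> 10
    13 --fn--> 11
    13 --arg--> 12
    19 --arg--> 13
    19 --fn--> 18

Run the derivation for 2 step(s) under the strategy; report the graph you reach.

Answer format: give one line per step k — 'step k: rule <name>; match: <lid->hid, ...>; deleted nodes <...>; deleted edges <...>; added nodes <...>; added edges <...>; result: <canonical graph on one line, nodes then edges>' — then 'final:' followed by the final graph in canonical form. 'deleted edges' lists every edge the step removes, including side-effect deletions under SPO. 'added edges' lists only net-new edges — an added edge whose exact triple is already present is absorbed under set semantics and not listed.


step 1: rule r1; match: 0->13, 1->11, 2->10, 3->8, 4->12; deleted nodes 10, 11; deleted edges (11,8,arg); (11,10,fn); (13,11,fn); (13,12,arg); added nodes 20; added edges (13,12,fn); (13,20,arg); (20,8,fn); (20,12,arg); result: nodes: 0:T, 3:O, 6:A, 7:W, 8:A, 12:D, 13:A, 18:W, 19:A, 20:A edges: (6,0,fn); (6,3,arg); (8,6,fn); (8,7,arg); (13,12,fn); (13,20,arg); (19,13,arg); (19,18,fn); (20,8,fn); (20,12,arg)
step 2: rule r2; match: 0->8, 1->6, 2->0, 3->3, 4->7; deleted nodes 0, 6; deleted edges (6,0,fn); (6,3,arg); (8,6,fn); (8,7,arg); added nodes (none); added edges (8,3,arg); (8,7,fn); result: nodes: 3:O, 7:W, 8:A, 12:D, 13:A, 18:W, 19:A, 20:A edges: (8,3,arg); (8,7,fn); (13,12,fn); (13,20,arg); (19,13,arg); (19,18,fn); (20,8,fn); (20,12,arg)
final:
nodes: 3:O, 7:W, 8:A, 12:D, 13:A, 18:W, 19:A, 20:A
edges: (8,3,arg); (8,7,fn); (13,12,fn); (13,20,arg); (19,13,arg); (19,18,fn); (20,8,fn); (20,12,arg)
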